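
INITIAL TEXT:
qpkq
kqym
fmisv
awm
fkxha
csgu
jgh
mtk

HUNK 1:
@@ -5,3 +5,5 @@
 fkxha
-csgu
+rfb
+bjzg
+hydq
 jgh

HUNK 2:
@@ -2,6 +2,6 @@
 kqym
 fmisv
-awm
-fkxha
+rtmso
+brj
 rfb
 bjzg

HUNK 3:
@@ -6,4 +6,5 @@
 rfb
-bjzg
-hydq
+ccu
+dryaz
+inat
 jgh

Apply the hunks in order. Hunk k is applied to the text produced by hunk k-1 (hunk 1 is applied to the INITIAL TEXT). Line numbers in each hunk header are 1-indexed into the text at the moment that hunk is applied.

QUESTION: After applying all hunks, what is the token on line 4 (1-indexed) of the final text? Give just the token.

Answer: rtmso

Derivation:
Hunk 1: at line 5 remove [csgu] add [rfb,bjzg,hydq] -> 10 lines: qpkq kqym fmisv awm fkxha rfb bjzg hydq jgh mtk
Hunk 2: at line 2 remove [awm,fkxha] add [rtmso,brj] -> 10 lines: qpkq kqym fmisv rtmso brj rfb bjzg hydq jgh mtk
Hunk 3: at line 6 remove [bjzg,hydq] add [ccu,dryaz,inat] -> 11 lines: qpkq kqym fmisv rtmso brj rfb ccu dryaz inat jgh mtk
Final line 4: rtmso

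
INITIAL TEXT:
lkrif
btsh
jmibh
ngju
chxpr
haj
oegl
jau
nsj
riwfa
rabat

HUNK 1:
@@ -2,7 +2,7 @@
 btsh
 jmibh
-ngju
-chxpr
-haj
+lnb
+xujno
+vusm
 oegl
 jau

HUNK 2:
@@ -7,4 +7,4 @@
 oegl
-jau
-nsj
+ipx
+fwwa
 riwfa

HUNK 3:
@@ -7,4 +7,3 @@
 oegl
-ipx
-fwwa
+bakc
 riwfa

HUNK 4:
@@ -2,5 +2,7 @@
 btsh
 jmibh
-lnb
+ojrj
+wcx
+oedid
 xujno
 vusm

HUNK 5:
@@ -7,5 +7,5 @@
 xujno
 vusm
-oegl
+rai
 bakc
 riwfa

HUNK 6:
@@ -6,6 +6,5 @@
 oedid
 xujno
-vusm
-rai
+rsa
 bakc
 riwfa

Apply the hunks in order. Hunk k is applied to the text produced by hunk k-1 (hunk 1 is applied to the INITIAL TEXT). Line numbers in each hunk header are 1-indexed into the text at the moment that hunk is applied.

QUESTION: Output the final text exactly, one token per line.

Answer: lkrif
btsh
jmibh
ojrj
wcx
oedid
xujno
rsa
bakc
riwfa
rabat

Derivation:
Hunk 1: at line 2 remove [ngju,chxpr,haj] add [lnb,xujno,vusm] -> 11 lines: lkrif btsh jmibh lnb xujno vusm oegl jau nsj riwfa rabat
Hunk 2: at line 7 remove [jau,nsj] add [ipx,fwwa] -> 11 lines: lkrif btsh jmibh lnb xujno vusm oegl ipx fwwa riwfa rabat
Hunk 3: at line 7 remove [ipx,fwwa] add [bakc] -> 10 lines: lkrif btsh jmibh lnb xujno vusm oegl bakc riwfa rabat
Hunk 4: at line 2 remove [lnb] add [ojrj,wcx,oedid] -> 12 lines: lkrif btsh jmibh ojrj wcx oedid xujno vusm oegl bakc riwfa rabat
Hunk 5: at line 7 remove [oegl] add [rai] -> 12 lines: lkrif btsh jmibh ojrj wcx oedid xujno vusm rai bakc riwfa rabat
Hunk 6: at line 6 remove [vusm,rai] add [rsa] -> 11 lines: lkrif btsh jmibh ojrj wcx oedid xujno rsa bakc riwfa rabat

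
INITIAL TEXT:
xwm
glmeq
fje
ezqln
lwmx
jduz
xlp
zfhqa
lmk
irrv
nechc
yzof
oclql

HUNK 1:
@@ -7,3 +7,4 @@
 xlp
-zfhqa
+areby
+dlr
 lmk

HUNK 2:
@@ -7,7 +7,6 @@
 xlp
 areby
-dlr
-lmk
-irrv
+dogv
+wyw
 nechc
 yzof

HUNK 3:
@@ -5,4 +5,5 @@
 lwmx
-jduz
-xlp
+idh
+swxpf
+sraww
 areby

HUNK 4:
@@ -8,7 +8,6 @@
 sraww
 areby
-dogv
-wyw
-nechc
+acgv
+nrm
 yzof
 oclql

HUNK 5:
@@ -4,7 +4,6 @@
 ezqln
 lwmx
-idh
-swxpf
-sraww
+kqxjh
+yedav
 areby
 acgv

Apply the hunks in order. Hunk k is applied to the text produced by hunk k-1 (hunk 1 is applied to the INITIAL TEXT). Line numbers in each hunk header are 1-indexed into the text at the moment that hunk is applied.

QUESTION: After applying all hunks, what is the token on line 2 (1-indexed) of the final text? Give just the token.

Hunk 1: at line 7 remove [zfhqa] add [areby,dlr] -> 14 lines: xwm glmeq fje ezqln lwmx jduz xlp areby dlr lmk irrv nechc yzof oclql
Hunk 2: at line 7 remove [dlr,lmk,irrv] add [dogv,wyw] -> 13 lines: xwm glmeq fje ezqln lwmx jduz xlp areby dogv wyw nechc yzof oclql
Hunk 3: at line 5 remove [jduz,xlp] add [idh,swxpf,sraww] -> 14 lines: xwm glmeq fje ezqln lwmx idh swxpf sraww areby dogv wyw nechc yzof oclql
Hunk 4: at line 8 remove [dogv,wyw,nechc] add [acgv,nrm] -> 13 lines: xwm glmeq fje ezqln lwmx idh swxpf sraww areby acgv nrm yzof oclql
Hunk 5: at line 4 remove [idh,swxpf,sraww] add [kqxjh,yedav] -> 12 lines: xwm glmeq fje ezqln lwmx kqxjh yedav areby acgv nrm yzof oclql
Final line 2: glmeq

Answer: glmeq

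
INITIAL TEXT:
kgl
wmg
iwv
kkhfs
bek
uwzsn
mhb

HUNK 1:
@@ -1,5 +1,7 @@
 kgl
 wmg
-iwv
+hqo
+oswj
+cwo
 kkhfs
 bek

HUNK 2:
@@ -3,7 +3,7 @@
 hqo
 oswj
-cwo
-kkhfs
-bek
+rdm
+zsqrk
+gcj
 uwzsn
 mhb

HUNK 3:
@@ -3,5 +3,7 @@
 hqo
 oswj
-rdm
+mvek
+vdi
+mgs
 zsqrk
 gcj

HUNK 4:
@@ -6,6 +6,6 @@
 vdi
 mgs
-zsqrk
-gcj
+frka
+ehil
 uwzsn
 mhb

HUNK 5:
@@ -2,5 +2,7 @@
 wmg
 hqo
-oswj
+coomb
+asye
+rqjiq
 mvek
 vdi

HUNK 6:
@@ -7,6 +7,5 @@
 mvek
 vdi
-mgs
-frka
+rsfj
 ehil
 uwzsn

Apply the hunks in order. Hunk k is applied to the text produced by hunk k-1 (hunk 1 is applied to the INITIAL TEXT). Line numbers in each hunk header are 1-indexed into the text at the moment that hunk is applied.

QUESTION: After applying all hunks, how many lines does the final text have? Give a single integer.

Answer: 12

Derivation:
Hunk 1: at line 1 remove [iwv] add [hqo,oswj,cwo] -> 9 lines: kgl wmg hqo oswj cwo kkhfs bek uwzsn mhb
Hunk 2: at line 3 remove [cwo,kkhfs,bek] add [rdm,zsqrk,gcj] -> 9 lines: kgl wmg hqo oswj rdm zsqrk gcj uwzsn mhb
Hunk 3: at line 3 remove [rdm] add [mvek,vdi,mgs] -> 11 lines: kgl wmg hqo oswj mvek vdi mgs zsqrk gcj uwzsn mhb
Hunk 4: at line 6 remove [zsqrk,gcj] add [frka,ehil] -> 11 lines: kgl wmg hqo oswj mvek vdi mgs frka ehil uwzsn mhb
Hunk 5: at line 2 remove [oswj] add [coomb,asye,rqjiq] -> 13 lines: kgl wmg hqo coomb asye rqjiq mvek vdi mgs frka ehil uwzsn mhb
Hunk 6: at line 7 remove [mgs,frka] add [rsfj] -> 12 lines: kgl wmg hqo coomb asye rqjiq mvek vdi rsfj ehil uwzsn mhb
Final line count: 12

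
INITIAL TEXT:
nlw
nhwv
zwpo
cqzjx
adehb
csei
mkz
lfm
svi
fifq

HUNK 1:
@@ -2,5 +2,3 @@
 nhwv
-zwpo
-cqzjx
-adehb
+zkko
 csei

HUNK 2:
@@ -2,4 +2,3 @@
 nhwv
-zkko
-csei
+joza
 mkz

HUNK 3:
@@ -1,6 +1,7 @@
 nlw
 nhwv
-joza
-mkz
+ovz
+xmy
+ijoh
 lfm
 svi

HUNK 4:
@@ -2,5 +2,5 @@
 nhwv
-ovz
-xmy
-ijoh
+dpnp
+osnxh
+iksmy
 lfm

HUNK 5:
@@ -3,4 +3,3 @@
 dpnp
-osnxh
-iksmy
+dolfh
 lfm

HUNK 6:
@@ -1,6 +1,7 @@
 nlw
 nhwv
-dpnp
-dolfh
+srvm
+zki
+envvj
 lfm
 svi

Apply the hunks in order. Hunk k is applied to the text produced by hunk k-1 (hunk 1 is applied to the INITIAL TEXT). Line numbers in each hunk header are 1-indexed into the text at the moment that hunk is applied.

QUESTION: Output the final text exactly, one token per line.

Answer: nlw
nhwv
srvm
zki
envvj
lfm
svi
fifq

Derivation:
Hunk 1: at line 2 remove [zwpo,cqzjx,adehb] add [zkko] -> 8 lines: nlw nhwv zkko csei mkz lfm svi fifq
Hunk 2: at line 2 remove [zkko,csei] add [joza] -> 7 lines: nlw nhwv joza mkz lfm svi fifq
Hunk 3: at line 1 remove [joza,mkz] add [ovz,xmy,ijoh] -> 8 lines: nlw nhwv ovz xmy ijoh lfm svi fifq
Hunk 4: at line 2 remove [ovz,xmy,ijoh] add [dpnp,osnxh,iksmy] -> 8 lines: nlw nhwv dpnp osnxh iksmy lfm svi fifq
Hunk 5: at line 3 remove [osnxh,iksmy] add [dolfh] -> 7 lines: nlw nhwv dpnp dolfh lfm svi fifq
Hunk 6: at line 1 remove [dpnp,dolfh] add [srvm,zki,envvj] -> 8 lines: nlw nhwv srvm zki envvj lfm svi fifq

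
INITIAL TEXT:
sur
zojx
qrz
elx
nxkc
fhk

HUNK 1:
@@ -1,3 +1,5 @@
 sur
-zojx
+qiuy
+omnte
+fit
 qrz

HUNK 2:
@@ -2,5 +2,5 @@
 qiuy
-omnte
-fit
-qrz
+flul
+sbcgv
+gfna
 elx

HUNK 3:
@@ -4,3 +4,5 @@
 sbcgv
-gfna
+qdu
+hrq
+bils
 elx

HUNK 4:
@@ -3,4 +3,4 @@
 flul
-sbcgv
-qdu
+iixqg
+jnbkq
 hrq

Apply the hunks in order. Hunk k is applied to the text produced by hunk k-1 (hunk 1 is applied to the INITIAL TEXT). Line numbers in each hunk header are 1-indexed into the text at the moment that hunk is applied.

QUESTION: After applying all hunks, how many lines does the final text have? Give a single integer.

Answer: 10

Derivation:
Hunk 1: at line 1 remove [zojx] add [qiuy,omnte,fit] -> 8 lines: sur qiuy omnte fit qrz elx nxkc fhk
Hunk 2: at line 2 remove [omnte,fit,qrz] add [flul,sbcgv,gfna] -> 8 lines: sur qiuy flul sbcgv gfna elx nxkc fhk
Hunk 3: at line 4 remove [gfna] add [qdu,hrq,bils] -> 10 lines: sur qiuy flul sbcgv qdu hrq bils elx nxkc fhk
Hunk 4: at line 3 remove [sbcgv,qdu] add [iixqg,jnbkq] -> 10 lines: sur qiuy flul iixqg jnbkq hrq bils elx nxkc fhk
Final line count: 10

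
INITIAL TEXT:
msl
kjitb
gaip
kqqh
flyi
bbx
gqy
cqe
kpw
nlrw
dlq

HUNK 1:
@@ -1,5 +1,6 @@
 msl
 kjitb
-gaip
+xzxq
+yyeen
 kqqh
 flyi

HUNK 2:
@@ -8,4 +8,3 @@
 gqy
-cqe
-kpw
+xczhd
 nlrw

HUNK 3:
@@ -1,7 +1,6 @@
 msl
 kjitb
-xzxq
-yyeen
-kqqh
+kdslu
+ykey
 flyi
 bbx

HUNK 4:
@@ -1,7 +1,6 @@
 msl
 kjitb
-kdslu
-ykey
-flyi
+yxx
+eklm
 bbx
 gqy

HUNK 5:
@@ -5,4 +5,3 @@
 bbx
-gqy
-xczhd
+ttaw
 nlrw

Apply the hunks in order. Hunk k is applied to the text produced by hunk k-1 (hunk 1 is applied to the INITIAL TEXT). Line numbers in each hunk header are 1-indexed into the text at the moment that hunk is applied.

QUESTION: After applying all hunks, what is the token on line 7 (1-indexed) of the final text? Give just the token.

Hunk 1: at line 1 remove [gaip] add [xzxq,yyeen] -> 12 lines: msl kjitb xzxq yyeen kqqh flyi bbx gqy cqe kpw nlrw dlq
Hunk 2: at line 8 remove [cqe,kpw] add [xczhd] -> 11 lines: msl kjitb xzxq yyeen kqqh flyi bbx gqy xczhd nlrw dlq
Hunk 3: at line 1 remove [xzxq,yyeen,kqqh] add [kdslu,ykey] -> 10 lines: msl kjitb kdslu ykey flyi bbx gqy xczhd nlrw dlq
Hunk 4: at line 1 remove [kdslu,ykey,flyi] add [yxx,eklm] -> 9 lines: msl kjitb yxx eklm bbx gqy xczhd nlrw dlq
Hunk 5: at line 5 remove [gqy,xczhd] add [ttaw] -> 8 lines: msl kjitb yxx eklm bbx ttaw nlrw dlq
Final line 7: nlrw

Answer: nlrw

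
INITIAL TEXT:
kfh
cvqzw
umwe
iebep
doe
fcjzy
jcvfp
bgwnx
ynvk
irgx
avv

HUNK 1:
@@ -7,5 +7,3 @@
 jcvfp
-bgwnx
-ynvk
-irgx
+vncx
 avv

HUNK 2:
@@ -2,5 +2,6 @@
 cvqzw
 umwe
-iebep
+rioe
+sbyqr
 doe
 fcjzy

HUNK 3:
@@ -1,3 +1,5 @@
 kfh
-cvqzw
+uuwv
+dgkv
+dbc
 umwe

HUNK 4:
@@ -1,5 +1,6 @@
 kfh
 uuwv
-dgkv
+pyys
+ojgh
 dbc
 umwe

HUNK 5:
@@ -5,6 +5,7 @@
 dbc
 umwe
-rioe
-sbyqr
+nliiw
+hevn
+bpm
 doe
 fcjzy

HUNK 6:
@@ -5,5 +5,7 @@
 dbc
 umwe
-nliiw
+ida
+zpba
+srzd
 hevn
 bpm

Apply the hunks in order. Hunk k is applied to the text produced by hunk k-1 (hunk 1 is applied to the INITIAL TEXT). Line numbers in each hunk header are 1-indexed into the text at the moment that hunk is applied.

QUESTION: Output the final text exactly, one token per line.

Hunk 1: at line 7 remove [bgwnx,ynvk,irgx] add [vncx] -> 9 lines: kfh cvqzw umwe iebep doe fcjzy jcvfp vncx avv
Hunk 2: at line 2 remove [iebep] add [rioe,sbyqr] -> 10 lines: kfh cvqzw umwe rioe sbyqr doe fcjzy jcvfp vncx avv
Hunk 3: at line 1 remove [cvqzw] add [uuwv,dgkv,dbc] -> 12 lines: kfh uuwv dgkv dbc umwe rioe sbyqr doe fcjzy jcvfp vncx avv
Hunk 4: at line 1 remove [dgkv] add [pyys,ojgh] -> 13 lines: kfh uuwv pyys ojgh dbc umwe rioe sbyqr doe fcjzy jcvfp vncx avv
Hunk 5: at line 5 remove [rioe,sbyqr] add [nliiw,hevn,bpm] -> 14 lines: kfh uuwv pyys ojgh dbc umwe nliiw hevn bpm doe fcjzy jcvfp vncx avv
Hunk 6: at line 5 remove [nliiw] add [ida,zpba,srzd] -> 16 lines: kfh uuwv pyys ojgh dbc umwe ida zpba srzd hevn bpm doe fcjzy jcvfp vncx avv

Answer: kfh
uuwv
pyys
ojgh
dbc
umwe
ida
zpba
srzd
hevn
bpm
doe
fcjzy
jcvfp
vncx
avv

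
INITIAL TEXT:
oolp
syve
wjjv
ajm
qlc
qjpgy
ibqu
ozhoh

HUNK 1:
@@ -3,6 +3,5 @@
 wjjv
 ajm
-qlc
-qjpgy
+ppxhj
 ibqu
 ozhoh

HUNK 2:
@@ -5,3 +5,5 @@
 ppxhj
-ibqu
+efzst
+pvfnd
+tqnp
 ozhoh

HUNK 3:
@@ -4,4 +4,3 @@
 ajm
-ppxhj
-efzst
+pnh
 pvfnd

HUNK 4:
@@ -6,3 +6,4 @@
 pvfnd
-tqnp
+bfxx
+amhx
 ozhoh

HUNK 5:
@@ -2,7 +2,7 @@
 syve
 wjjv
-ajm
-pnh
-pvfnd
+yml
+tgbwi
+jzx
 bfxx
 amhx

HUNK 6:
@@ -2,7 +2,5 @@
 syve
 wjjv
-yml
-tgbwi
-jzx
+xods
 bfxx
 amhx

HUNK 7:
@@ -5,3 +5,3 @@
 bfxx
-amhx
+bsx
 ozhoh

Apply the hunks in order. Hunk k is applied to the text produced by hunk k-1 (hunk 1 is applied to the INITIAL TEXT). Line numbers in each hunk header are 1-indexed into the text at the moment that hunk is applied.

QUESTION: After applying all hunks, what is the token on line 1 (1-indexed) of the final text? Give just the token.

Answer: oolp

Derivation:
Hunk 1: at line 3 remove [qlc,qjpgy] add [ppxhj] -> 7 lines: oolp syve wjjv ajm ppxhj ibqu ozhoh
Hunk 2: at line 5 remove [ibqu] add [efzst,pvfnd,tqnp] -> 9 lines: oolp syve wjjv ajm ppxhj efzst pvfnd tqnp ozhoh
Hunk 3: at line 4 remove [ppxhj,efzst] add [pnh] -> 8 lines: oolp syve wjjv ajm pnh pvfnd tqnp ozhoh
Hunk 4: at line 6 remove [tqnp] add [bfxx,amhx] -> 9 lines: oolp syve wjjv ajm pnh pvfnd bfxx amhx ozhoh
Hunk 5: at line 2 remove [ajm,pnh,pvfnd] add [yml,tgbwi,jzx] -> 9 lines: oolp syve wjjv yml tgbwi jzx bfxx amhx ozhoh
Hunk 6: at line 2 remove [yml,tgbwi,jzx] add [xods] -> 7 lines: oolp syve wjjv xods bfxx amhx ozhoh
Hunk 7: at line 5 remove [amhx] add [bsx] -> 7 lines: oolp syve wjjv xods bfxx bsx ozhoh
Final line 1: oolp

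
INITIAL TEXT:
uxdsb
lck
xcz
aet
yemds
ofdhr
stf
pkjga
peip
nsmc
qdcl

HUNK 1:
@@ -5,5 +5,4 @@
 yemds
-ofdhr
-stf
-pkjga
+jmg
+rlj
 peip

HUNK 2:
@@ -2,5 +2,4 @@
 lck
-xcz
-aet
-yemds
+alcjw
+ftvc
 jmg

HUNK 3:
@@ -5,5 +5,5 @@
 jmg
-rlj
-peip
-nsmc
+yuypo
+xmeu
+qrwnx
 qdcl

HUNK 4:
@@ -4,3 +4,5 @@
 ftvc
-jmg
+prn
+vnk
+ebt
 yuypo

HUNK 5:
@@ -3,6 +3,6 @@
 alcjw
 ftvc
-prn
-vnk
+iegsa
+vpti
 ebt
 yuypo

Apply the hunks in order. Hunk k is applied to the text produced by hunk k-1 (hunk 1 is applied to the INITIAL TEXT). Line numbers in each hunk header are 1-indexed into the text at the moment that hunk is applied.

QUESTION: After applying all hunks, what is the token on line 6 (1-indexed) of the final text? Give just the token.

Answer: vpti

Derivation:
Hunk 1: at line 5 remove [ofdhr,stf,pkjga] add [jmg,rlj] -> 10 lines: uxdsb lck xcz aet yemds jmg rlj peip nsmc qdcl
Hunk 2: at line 2 remove [xcz,aet,yemds] add [alcjw,ftvc] -> 9 lines: uxdsb lck alcjw ftvc jmg rlj peip nsmc qdcl
Hunk 3: at line 5 remove [rlj,peip,nsmc] add [yuypo,xmeu,qrwnx] -> 9 lines: uxdsb lck alcjw ftvc jmg yuypo xmeu qrwnx qdcl
Hunk 4: at line 4 remove [jmg] add [prn,vnk,ebt] -> 11 lines: uxdsb lck alcjw ftvc prn vnk ebt yuypo xmeu qrwnx qdcl
Hunk 5: at line 3 remove [prn,vnk] add [iegsa,vpti] -> 11 lines: uxdsb lck alcjw ftvc iegsa vpti ebt yuypo xmeu qrwnx qdcl
Final line 6: vpti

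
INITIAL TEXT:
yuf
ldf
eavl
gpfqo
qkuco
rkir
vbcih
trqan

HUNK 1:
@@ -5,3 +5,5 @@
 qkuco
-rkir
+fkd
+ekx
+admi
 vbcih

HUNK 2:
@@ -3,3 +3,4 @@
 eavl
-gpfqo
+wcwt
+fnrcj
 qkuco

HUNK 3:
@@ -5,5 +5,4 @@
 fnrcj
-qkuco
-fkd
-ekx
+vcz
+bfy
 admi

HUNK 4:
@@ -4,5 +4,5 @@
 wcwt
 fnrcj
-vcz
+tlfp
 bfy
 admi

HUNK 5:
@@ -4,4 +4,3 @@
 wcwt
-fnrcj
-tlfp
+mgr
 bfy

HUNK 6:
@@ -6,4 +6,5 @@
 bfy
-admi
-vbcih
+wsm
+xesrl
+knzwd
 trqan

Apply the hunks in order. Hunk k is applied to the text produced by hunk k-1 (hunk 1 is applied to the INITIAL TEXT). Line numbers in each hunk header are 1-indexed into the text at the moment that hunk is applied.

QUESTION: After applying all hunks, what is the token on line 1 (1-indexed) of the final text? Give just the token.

Answer: yuf

Derivation:
Hunk 1: at line 5 remove [rkir] add [fkd,ekx,admi] -> 10 lines: yuf ldf eavl gpfqo qkuco fkd ekx admi vbcih trqan
Hunk 2: at line 3 remove [gpfqo] add [wcwt,fnrcj] -> 11 lines: yuf ldf eavl wcwt fnrcj qkuco fkd ekx admi vbcih trqan
Hunk 3: at line 5 remove [qkuco,fkd,ekx] add [vcz,bfy] -> 10 lines: yuf ldf eavl wcwt fnrcj vcz bfy admi vbcih trqan
Hunk 4: at line 4 remove [vcz] add [tlfp] -> 10 lines: yuf ldf eavl wcwt fnrcj tlfp bfy admi vbcih trqan
Hunk 5: at line 4 remove [fnrcj,tlfp] add [mgr] -> 9 lines: yuf ldf eavl wcwt mgr bfy admi vbcih trqan
Hunk 6: at line 6 remove [admi,vbcih] add [wsm,xesrl,knzwd] -> 10 lines: yuf ldf eavl wcwt mgr bfy wsm xesrl knzwd trqan
Final line 1: yuf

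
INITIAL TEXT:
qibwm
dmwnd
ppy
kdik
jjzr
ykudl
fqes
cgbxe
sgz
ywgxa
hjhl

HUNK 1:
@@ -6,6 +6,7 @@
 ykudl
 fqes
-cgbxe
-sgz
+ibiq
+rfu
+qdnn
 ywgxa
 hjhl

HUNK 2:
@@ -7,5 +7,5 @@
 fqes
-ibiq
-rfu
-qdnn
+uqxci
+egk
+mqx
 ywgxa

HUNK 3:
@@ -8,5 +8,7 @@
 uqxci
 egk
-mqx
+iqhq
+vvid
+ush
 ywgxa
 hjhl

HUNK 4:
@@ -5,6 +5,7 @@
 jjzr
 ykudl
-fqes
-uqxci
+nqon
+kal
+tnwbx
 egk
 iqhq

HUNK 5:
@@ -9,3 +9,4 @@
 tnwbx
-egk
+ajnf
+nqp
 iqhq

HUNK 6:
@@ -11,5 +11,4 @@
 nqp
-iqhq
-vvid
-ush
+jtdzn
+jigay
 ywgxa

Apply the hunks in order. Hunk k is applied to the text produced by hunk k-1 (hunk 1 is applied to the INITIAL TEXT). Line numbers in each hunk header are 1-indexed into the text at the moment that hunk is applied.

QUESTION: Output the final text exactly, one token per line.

Hunk 1: at line 6 remove [cgbxe,sgz] add [ibiq,rfu,qdnn] -> 12 lines: qibwm dmwnd ppy kdik jjzr ykudl fqes ibiq rfu qdnn ywgxa hjhl
Hunk 2: at line 7 remove [ibiq,rfu,qdnn] add [uqxci,egk,mqx] -> 12 lines: qibwm dmwnd ppy kdik jjzr ykudl fqes uqxci egk mqx ywgxa hjhl
Hunk 3: at line 8 remove [mqx] add [iqhq,vvid,ush] -> 14 lines: qibwm dmwnd ppy kdik jjzr ykudl fqes uqxci egk iqhq vvid ush ywgxa hjhl
Hunk 4: at line 5 remove [fqes,uqxci] add [nqon,kal,tnwbx] -> 15 lines: qibwm dmwnd ppy kdik jjzr ykudl nqon kal tnwbx egk iqhq vvid ush ywgxa hjhl
Hunk 5: at line 9 remove [egk] add [ajnf,nqp] -> 16 lines: qibwm dmwnd ppy kdik jjzr ykudl nqon kal tnwbx ajnf nqp iqhq vvid ush ywgxa hjhl
Hunk 6: at line 11 remove [iqhq,vvid,ush] add [jtdzn,jigay] -> 15 lines: qibwm dmwnd ppy kdik jjzr ykudl nqon kal tnwbx ajnf nqp jtdzn jigay ywgxa hjhl

Answer: qibwm
dmwnd
ppy
kdik
jjzr
ykudl
nqon
kal
tnwbx
ajnf
nqp
jtdzn
jigay
ywgxa
hjhl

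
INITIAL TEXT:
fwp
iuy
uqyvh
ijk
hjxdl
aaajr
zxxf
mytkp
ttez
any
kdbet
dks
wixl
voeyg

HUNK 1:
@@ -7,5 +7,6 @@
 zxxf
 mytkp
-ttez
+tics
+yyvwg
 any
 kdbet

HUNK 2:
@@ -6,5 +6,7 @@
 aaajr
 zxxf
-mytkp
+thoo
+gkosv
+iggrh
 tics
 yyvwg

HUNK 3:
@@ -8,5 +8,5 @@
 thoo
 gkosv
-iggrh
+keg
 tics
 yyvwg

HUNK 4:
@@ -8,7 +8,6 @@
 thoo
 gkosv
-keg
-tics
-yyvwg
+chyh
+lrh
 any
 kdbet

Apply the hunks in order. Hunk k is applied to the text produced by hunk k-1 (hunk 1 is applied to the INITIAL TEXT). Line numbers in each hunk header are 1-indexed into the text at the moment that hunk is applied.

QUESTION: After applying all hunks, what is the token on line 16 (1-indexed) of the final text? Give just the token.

Answer: voeyg

Derivation:
Hunk 1: at line 7 remove [ttez] add [tics,yyvwg] -> 15 lines: fwp iuy uqyvh ijk hjxdl aaajr zxxf mytkp tics yyvwg any kdbet dks wixl voeyg
Hunk 2: at line 6 remove [mytkp] add [thoo,gkosv,iggrh] -> 17 lines: fwp iuy uqyvh ijk hjxdl aaajr zxxf thoo gkosv iggrh tics yyvwg any kdbet dks wixl voeyg
Hunk 3: at line 8 remove [iggrh] add [keg] -> 17 lines: fwp iuy uqyvh ijk hjxdl aaajr zxxf thoo gkosv keg tics yyvwg any kdbet dks wixl voeyg
Hunk 4: at line 8 remove [keg,tics,yyvwg] add [chyh,lrh] -> 16 lines: fwp iuy uqyvh ijk hjxdl aaajr zxxf thoo gkosv chyh lrh any kdbet dks wixl voeyg
Final line 16: voeyg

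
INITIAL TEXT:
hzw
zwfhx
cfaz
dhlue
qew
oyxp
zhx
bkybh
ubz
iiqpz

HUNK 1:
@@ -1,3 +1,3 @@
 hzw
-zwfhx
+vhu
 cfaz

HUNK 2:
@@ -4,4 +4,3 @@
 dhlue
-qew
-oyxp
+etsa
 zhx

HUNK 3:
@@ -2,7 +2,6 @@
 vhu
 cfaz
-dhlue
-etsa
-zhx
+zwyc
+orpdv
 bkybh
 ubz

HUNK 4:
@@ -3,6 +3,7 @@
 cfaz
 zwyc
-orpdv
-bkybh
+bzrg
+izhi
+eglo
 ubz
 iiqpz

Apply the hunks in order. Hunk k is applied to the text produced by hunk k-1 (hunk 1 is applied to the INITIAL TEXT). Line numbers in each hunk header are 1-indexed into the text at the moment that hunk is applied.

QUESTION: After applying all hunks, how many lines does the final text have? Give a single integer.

Hunk 1: at line 1 remove [zwfhx] add [vhu] -> 10 lines: hzw vhu cfaz dhlue qew oyxp zhx bkybh ubz iiqpz
Hunk 2: at line 4 remove [qew,oyxp] add [etsa] -> 9 lines: hzw vhu cfaz dhlue etsa zhx bkybh ubz iiqpz
Hunk 3: at line 2 remove [dhlue,etsa,zhx] add [zwyc,orpdv] -> 8 lines: hzw vhu cfaz zwyc orpdv bkybh ubz iiqpz
Hunk 4: at line 3 remove [orpdv,bkybh] add [bzrg,izhi,eglo] -> 9 lines: hzw vhu cfaz zwyc bzrg izhi eglo ubz iiqpz
Final line count: 9

Answer: 9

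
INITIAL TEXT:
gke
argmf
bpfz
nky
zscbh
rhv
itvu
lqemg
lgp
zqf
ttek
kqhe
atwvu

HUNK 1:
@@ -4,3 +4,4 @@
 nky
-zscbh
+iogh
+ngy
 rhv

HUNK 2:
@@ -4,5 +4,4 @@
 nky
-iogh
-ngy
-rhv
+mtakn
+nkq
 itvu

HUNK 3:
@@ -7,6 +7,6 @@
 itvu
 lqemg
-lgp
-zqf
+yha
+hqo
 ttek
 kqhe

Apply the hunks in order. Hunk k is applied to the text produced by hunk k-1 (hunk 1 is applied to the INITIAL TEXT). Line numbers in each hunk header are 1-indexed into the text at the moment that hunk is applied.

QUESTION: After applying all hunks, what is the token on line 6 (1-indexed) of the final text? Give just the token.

Answer: nkq

Derivation:
Hunk 1: at line 4 remove [zscbh] add [iogh,ngy] -> 14 lines: gke argmf bpfz nky iogh ngy rhv itvu lqemg lgp zqf ttek kqhe atwvu
Hunk 2: at line 4 remove [iogh,ngy,rhv] add [mtakn,nkq] -> 13 lines: gke argmf bpfz nky mtakn nkq itvu lqemg lgp zqf ttek kqhe atwvu
Hunk 3: at line 7 remove [lgp,zqf] add [yha,hqo] -> 13 lines: gke argmf bpfz nky mtakn nkq itvu lqemg yha hqo ttek kqhe atwvu
Final line 6: nkq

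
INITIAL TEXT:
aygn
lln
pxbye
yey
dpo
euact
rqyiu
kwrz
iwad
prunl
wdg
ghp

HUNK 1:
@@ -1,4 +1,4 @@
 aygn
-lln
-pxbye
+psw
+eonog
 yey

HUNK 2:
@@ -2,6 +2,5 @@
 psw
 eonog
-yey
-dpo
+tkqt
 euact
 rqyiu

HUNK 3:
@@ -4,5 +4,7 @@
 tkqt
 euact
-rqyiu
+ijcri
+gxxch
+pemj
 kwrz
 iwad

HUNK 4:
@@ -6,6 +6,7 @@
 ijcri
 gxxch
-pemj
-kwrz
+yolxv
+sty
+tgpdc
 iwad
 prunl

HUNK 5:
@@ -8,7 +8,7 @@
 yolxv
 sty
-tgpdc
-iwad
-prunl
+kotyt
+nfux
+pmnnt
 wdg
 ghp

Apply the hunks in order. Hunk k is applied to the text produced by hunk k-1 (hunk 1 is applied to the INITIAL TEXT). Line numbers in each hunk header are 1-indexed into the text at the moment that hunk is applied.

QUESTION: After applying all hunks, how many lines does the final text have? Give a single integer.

Answer: 14

Derivation:
Hunk 1: at line 1 remove [lln,pxbye] add [psw,eonog] -> 12 lines: aygn psw eonog yey dpo euact rqyiu kwrz iwad prunl wdg ghp
Hunk 2: at line 2 remove [yey,dpo] add [tkqt] -> 11 lines: aygn psw eonog tkqt euact rqyiu kwrz iwad prunl wdg ghp
Hunk 3: at line 4 remove [rqyiu] add [ijcri,gxxch,pemj] -> 13 lines: aygn psw eonog tkqt euact ijcri gxxch pemj kwrz iwad prunl wdg ghp
Hunk 4: at line 6 remove [pemj,kwrz] add [yolxv,sty,tgpdc] -> 14 lines: aygn psw eonog tkqt euact ijcri gxxch yolxv sty tgpdc iwad prunl wdg ghp
Hunk 5: at line 8 remove [tgpdc,iwad,prunl] add [kotyt,nfux,pmnnt] -> 14 lines: aygn psw eonog tkqt euact ijcri gxxch yolxv sty kotyt nfux pmnnt wdg ghp
Final line count: 14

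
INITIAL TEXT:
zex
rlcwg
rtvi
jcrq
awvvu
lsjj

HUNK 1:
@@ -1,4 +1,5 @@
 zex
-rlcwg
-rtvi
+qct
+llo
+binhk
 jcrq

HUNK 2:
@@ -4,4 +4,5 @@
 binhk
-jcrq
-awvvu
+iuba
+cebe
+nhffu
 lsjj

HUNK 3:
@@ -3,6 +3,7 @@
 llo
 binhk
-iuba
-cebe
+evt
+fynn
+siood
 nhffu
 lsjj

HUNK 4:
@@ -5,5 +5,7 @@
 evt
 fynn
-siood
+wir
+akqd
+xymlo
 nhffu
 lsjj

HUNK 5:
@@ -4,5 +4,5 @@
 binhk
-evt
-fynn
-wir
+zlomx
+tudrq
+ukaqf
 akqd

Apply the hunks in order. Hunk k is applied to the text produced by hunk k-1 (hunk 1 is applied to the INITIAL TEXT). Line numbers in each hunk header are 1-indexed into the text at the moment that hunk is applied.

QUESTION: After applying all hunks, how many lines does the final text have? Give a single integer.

Answer: 11

Derivation:
Hunk 1: at line 1 remove [rlcwg,rtvi] add [qct,llo,binhk] -> 7 lines: zex qct llo binhk jcrq awvvu lsjj
Hunk 2: at line 4 remove [jcrq,awvvu] add [iuba,cebe,nhffu] -> 8 lines: zex qct llo binhk iuba cebe nhffu lsjj
Hunk 3: at line 3 remove [iuba,cebe] add [evt,fynn,siood] -> 9 lines: zex qct llo binhk evt fynn siood nhffu lsjj
Hunk 4: at line 5 remove [siood] add [wir,akqd,xymlo] -> 11 lines: zex qct llo binhk evt fynn wir akqd xymlo nhffu lsjj
Hunk 5: at line 4 remove [evt,fynn,wir] add [zlomx,tudrq,ukaqf] -> 11 lines: zex qct llo binhk zlomx tudrq ukaqf akqd xymlo nhffu lsjj
Final line count: 11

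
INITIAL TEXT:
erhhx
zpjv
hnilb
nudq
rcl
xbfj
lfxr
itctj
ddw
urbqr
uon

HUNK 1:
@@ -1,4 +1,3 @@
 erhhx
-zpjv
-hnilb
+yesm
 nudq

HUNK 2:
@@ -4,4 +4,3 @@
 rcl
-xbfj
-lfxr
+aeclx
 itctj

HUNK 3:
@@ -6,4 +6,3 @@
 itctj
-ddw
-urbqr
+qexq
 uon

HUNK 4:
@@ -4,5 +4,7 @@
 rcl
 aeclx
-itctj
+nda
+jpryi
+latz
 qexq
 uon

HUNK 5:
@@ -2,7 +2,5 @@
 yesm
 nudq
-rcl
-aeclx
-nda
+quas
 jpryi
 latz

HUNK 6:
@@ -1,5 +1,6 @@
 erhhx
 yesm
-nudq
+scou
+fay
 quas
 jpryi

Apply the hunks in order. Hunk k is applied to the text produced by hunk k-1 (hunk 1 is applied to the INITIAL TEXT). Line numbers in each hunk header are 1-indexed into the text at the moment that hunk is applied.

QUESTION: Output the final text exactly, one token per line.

Hunk 1: at line 1 remove [zpjv,hnilb] add [yesm] -> 10 lines: erhhx yesm nudq rcl xbfj lfxr itctj ddw urbqr uon
Hunk 2: at line 4 remove [xbfj,lfxr] add [aeclx] -> 9 lines: erhhx yesm nudq rcl aeclx itctj ddw urbqr uon
Hunk 3: at line 6 remove [ddw,urbqr] add [qexq] -> 8 lines: erhhx yesm nudq rcl aeclx itctj qexq uon
Hunk 4: at line 4 remove [itctj] add [nda,jpryi,latz] -> 10 lines: erhhx yesm nudq rcl aeclx nda jpryi latz qexq uon
Hunk 5: at line 2 remove [rcl,aeclx,nda] add [quas] -> 8 lines: erhhx yesm nudq quas jpryi latz qexq uon
Hunk 6: at line 1 remove [nudq] add [scou,fay] -> 9 lines: erhhx yesm scou fay quas jpryi latz qexq uon

Answer: erhhx
yesm
scou
fay
quas
jpryi
latz
qexq
uon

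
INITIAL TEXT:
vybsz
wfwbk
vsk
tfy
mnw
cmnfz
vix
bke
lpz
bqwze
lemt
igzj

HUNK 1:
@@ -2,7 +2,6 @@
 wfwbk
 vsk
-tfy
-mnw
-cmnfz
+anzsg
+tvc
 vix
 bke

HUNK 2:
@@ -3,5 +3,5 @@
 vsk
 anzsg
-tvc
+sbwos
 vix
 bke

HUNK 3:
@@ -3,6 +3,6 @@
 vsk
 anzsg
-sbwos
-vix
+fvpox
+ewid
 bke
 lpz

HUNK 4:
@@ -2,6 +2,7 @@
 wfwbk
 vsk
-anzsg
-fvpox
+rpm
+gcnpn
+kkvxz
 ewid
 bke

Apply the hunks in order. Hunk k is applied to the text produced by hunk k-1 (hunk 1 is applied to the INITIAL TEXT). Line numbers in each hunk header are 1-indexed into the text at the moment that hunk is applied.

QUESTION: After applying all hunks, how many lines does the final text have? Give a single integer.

Answer: 12

Derivation:
Hunk 1: at line 2 remove [tfy,mnw,cmnfz] add [anzsg,tvc] -> 11 lines: vybsz wfwbk vsk anzsg tvc vix bke lpz bqwze lemt igzj
Hunk 2: at line 3 remove [tvc] add [sbwos] -> 11 lines: vybsz wfwbk vsk anzsg sbwos vix bke lpz bqwze lemt igzj
Hunk 3: at line 3 remove [sbwos,vix] add [fvpox,ewid] -> 11 lines: vybsz wfwbk vsk anzsg fvpox ewid bke lpz bqwze lemt igzj
Hunk 4: at line 2 remove [anzsg,fvpox] add [rpm,gcnpn,kkvxz] -> 12 lines: vybsz wfwbk vsk rpm gcnpn kkvxz ewid bke lpz bqwze lemt igzj
Final line count: 12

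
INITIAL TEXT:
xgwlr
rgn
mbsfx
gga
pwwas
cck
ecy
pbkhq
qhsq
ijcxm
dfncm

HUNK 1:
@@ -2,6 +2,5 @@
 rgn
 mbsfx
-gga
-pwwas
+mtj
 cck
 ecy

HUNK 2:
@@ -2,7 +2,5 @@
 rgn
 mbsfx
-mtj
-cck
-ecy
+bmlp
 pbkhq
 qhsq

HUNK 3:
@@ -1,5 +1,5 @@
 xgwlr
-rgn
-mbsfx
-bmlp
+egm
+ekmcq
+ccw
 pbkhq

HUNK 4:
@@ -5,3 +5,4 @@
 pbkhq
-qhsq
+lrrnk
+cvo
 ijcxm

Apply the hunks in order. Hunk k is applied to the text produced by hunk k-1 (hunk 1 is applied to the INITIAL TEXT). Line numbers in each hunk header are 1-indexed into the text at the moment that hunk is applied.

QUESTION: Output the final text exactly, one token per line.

Hunk 1: at line 2 remove [gga,pwwas] add [mtj] -> 10 lines: xgwlr rgn mbsfx mtj cck ecy pbkhq qhsq ijcxm dfncm
Hunk 2: at line 2 remove [mtj,cck,ecy] add [bmlp] -> 8 lines: xgwlr rgn mbsfx bmlp pbkhq qhsq ijcxm dfncm
Hunk 3: at line 1 remove [rgn,mbsfx,bmlp] add [egm,ekmcq,ccw] -> 8 lines: xgwlr egm ekmcq ccw pbkhq qhsq ijcxm dfncm
Hunk 4: at line 5 remove [qhsq] add [lrrnk,cvo] -> 9 lines: xgwlr egm ekmcq ccw pbkhq lrrnk cvo ijcxm dfncm

Answer: xgwlr
egm
ekmcq
ccw
pbkhq
lrrnk
cvo
ijcxm
dfncm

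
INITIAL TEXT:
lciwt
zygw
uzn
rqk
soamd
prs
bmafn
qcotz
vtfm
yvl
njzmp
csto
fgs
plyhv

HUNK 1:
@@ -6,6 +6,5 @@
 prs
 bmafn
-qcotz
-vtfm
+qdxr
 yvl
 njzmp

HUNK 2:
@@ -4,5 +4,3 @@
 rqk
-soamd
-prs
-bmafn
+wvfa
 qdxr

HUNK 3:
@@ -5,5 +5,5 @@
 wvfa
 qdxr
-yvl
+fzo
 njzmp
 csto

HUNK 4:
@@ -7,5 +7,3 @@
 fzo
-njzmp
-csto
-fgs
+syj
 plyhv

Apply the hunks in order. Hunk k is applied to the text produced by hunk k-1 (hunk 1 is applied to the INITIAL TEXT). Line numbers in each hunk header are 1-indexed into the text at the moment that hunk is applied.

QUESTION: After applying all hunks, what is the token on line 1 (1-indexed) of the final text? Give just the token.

Answer: lciwt

Derivation:
Hunk 1: at line 6 remove [qcotz,vtfm] add [qdxr] -> 13 lines: lciwt zygw uzn rqk soamd prs bmafn qdxr yvl njzmp csto fgs plyhv
Hunk 2: at line 4 remove [soamd,prs,bmafn] add [wvfa] -> 11 lines: lciwt zygw uzn rqk wvfa qdxr yvl njzmp csto fgs plyhv
Hunk 3: at line 5 remove [yvl] add [fzo] -> 11 lines: lciwt zygw uzn rqk wvfa qdxr fzo njzmp csto fgs plyhv
Hunk 4: at line 7 remove [njzmp,csto,fgs] add [syj] -> 9 lines: lciwt zygw uzn rqk wvfa qdxr fzo syj plyhv
Final line 1: lciwt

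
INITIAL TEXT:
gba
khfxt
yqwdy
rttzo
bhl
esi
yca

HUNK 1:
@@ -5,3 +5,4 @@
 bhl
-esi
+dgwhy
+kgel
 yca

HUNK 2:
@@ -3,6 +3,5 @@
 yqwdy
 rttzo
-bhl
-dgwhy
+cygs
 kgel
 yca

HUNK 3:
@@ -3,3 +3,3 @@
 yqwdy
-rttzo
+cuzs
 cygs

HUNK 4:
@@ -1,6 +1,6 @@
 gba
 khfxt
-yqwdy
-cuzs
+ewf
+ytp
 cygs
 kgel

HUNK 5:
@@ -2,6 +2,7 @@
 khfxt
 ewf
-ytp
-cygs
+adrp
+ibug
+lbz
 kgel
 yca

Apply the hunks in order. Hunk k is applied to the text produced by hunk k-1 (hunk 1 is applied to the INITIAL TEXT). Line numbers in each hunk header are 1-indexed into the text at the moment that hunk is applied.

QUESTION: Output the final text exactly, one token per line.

Answer: gba
khfxt
ewf
adrp
ibug
lbz
kgel
yca

Derivation:
Hunk 1: at line 5 remove [esi] add [dgwhy,kgel] -> 8 lines: gba khfxt yqwdy rttzo bhl dgwhy kgel yca
Hunk 2: at line 3 remove [bhl,dgwhy] add [cygs] -> 7 lines: gba khfxt yqwdy rttzo cygs kgel yca
Hunk 3: at line 3 remove [rttzo] add [cuzs] -> 7 lines: gba khfxt yqwdy cuzs cygs kgel yca
Hunk 4: at line 1 remove [yqwdy,cuzs] add [ewf,ytp] -> 7 lines: gba khfxt ewf ytp cygs kgel yca
Hunk 5: at line 2 remove [ytp,cygs] add [adrp,ibug,lbz] -> 8 lines: gba khfxt ewf adrp ibug lbz kgel yca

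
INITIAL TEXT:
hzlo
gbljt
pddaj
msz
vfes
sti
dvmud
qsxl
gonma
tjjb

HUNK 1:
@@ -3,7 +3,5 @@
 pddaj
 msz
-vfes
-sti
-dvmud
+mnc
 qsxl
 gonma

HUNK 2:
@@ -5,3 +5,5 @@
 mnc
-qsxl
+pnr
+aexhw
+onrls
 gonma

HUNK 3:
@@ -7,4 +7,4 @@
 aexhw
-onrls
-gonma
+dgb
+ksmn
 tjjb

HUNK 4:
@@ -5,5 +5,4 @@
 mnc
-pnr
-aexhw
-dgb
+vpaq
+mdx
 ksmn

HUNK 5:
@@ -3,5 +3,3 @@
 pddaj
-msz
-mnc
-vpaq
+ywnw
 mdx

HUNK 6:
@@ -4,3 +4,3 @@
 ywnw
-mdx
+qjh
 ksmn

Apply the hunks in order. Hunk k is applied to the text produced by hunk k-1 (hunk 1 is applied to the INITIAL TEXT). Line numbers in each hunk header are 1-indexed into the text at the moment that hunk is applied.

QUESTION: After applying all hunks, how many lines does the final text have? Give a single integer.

Hunk 1: at line 3 remove [vfes,sti,dvmud] add [mnc] -> 8 lines: hzlo gbljt pddaj msz mnc qsxl gonma tjjb
Hunk 2: at line 5 remove [qsxl] add [pnr,aexhw,onrls] -> 10 lines: hzlo gbljt pddaj msz mnc pnr aexhw onrls gonma tjjb
Hunk 3: at line 7 remove [onrls,gonma] add [dgb,ksmn] -> 10 lines: hzlo gbljt pddaj msz mnc pnr aexhw dgb ksmn tjjb
Hunk 4: at line 5 remove [pnr,aexhw,dgb] add [vpaq,mdx] -> 9 lines: hzlo gbljt pddaj msz mnc vpaq mdx ksmn tjjb
Hunk 5: at line 3 remove [msz,mnc,vpaq] add [ywnw] -> 7 lines: hzlo gbljt pddaj ywnw mdx ksmn tjjb
Hunk 6: at line 4 remove [mdx] add [qjh] -> 7 lines: hzlo gbljt pddaj ywnw qjh ksmn tjjb
Final line count: 7

Answer: 7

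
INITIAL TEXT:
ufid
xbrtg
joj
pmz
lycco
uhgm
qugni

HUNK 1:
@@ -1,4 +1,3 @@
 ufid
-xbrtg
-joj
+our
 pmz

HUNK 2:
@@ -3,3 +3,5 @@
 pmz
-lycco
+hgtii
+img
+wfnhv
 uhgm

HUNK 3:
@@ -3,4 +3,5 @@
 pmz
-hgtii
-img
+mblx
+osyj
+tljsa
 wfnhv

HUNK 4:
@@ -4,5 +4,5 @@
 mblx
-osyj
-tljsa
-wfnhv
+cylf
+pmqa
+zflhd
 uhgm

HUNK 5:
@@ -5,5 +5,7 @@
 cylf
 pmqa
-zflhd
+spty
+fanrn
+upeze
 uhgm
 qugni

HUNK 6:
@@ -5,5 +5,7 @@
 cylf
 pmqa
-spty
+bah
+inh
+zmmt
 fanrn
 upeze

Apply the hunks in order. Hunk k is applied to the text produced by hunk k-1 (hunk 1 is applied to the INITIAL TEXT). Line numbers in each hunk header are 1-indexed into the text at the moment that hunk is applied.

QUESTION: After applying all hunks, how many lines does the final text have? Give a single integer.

Hunk 1: at line 1 remove [xbrtg,joj] add [our] -> 6 lines: ufid our pmz lycco uhgm qugni
Hunk 2: at line 3 remove [lycco] add [hgtii,img,wfnhv] -> 8 lines: ufid our pmz hgtii img wfnhv uhgm qugni
Hunk 3: at line 3 remove [hgtii,img] add [mblx,osyj,tljsa] -> 9 lines: ufid our pmz mblx osyj tljsa wfnhv uhgm qugni
Hunk 4: at line 4 remove [osyj,tljsa,wfnhv] add [cylf,pmqa,zflhd] -> 9 lines: ufid our pmz mblx cylf pmqa zflhd uhgm qugni
Hunk 5: at line 5 remove [zflhd] add [spty,fanrn,upeze] -> 11 lines: ufid our pmz mblx cylf pmqa spty fanrn upeze uhgm qugni
Hunk 6: at line 5 remove [spty] add [bah,inh,zmmt] -> 13 lines: ufid our pmz mblx cylf pmqa bah inh zmmt fanrn upeze uhgm qugni
Final line count: 13

Answer: 13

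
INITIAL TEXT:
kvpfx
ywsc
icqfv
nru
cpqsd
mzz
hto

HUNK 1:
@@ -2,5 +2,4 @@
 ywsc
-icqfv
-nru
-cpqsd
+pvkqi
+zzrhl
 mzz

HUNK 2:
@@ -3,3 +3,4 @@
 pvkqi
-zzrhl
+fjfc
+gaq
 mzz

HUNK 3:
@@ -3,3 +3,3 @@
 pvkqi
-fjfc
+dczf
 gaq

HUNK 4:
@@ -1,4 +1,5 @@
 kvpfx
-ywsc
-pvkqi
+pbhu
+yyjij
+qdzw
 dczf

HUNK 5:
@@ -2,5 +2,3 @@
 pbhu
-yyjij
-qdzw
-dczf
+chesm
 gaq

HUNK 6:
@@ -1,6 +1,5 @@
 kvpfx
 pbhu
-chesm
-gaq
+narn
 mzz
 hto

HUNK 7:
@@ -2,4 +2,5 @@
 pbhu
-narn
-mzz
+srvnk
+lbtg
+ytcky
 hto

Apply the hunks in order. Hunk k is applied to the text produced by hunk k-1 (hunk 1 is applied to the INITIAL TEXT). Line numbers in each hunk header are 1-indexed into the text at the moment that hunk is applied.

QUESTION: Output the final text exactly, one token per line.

Answer: kvpfx
pbhu
srvnk
lbtg
ytcky
hto

Derivation:
Hunk 1: at line 2 remove [icqfv,nru,cpqsd] add [pvkqi,zzrhl] -> 6 lines: kvpfx ywsc pvkqi zzrhl mzz hto
Hunk 2: at line 3 remove [zzrhl] add [fjfc,gaq] -> 7 lines: kvpfx ywsc pvkqi fjfc gaq mzz hto
Hunk 3: at line 3 remove [fjfc] add [dczf] -> 7 lines: kvpfx ywsc pvkqi dczf gaq mzz hto
Hunk 4: at line 1 remove [ywsc,pvkqi] add [pbhu,yyjij,qdzw] -> 8 lines: kvpfx pbhu yyjij qdzw dczf gaq mzz hto
Hunk 5: at line 2 remove [yyjij,qdzw,dczf] add [chesm] -> 6 lines: kvpfx pbhu chesm gaq mzz hto
Hunk 6: at line 1 remove [chesm,gaq] add [narn] -> 5 lines: kvpfx pbhu narn mzz hto
Hunk 7: at line 2 remove [narn,mzz] add [srvnk,lbtg,ytcky] -> 6 lines: kvpfx pbhu srvnk lbtg ytcky hto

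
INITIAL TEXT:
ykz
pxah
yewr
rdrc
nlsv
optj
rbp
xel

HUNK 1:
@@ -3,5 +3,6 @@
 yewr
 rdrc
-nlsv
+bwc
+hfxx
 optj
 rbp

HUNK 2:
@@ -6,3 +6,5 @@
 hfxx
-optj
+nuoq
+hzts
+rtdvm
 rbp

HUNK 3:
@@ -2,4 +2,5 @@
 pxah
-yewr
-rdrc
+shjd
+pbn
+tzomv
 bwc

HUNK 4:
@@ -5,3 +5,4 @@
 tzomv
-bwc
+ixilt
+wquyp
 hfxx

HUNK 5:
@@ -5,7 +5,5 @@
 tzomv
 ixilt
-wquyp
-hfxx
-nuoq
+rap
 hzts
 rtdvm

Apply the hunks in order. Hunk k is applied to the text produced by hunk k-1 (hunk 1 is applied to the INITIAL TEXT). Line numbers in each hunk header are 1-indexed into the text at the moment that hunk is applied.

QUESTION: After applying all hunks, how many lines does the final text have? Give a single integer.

Hunk 1: at line 3 remove [nlsv] add [bwc,hfxx] -> 9 lines: ykz pxah yewr rdrc bwc hfxx optj rbp xel
Hunk 2: at line 6 remove [optj] add [nuoq,hzts,rtdvm] -> 11 lines: ykz pxah yewr rdrc bwc hfxx nuoq hzts rtdvm rbp xel
Hunk 3: at line 2 remove [yewr,rdrc] add [shjd,pbn,tzomv] -> 12 lines: ykz pxah shjd pbn tzomv bwc hfxx nuoq hzts rtdvm rbp xel
Hunk 4: at line 5 remove [bwc] add [ixilt,wquyp] -> 13 lines: ykz pxah shjd pbn tzomv ixilt wquyp hfxx nuoq hzts rtdvm rbp xel
Hunk 5: at line 5 remove [wquyp,hfxx,nuoq] add [rap] -> 11 lines: ykz pxah shjd pbn tzomv ixilt rap hzts rtdvm rbp xel
Final line count: 11

Answer: 11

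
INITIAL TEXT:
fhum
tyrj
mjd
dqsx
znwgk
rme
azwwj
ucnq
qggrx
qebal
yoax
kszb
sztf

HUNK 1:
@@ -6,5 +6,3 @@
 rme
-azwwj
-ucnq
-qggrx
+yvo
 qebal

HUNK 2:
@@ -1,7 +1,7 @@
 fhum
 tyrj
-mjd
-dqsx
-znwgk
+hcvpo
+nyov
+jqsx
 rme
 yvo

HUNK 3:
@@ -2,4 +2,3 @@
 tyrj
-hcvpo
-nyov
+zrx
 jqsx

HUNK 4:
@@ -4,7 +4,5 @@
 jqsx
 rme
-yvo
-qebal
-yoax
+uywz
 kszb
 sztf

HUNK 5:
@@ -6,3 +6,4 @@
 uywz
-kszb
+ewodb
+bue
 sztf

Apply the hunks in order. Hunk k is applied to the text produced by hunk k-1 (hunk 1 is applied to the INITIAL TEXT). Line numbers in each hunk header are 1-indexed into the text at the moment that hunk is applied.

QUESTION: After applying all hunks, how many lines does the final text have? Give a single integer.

Answer: 9

Derivation:
Hunk 1: at line 6 remove [azwwj,ucnq,qggrx] add [yvo] -> 11 lines: fhum tyrj mjd dqsx znwgk rme yvo qebal yoax kszb sztf
Hunk 2: at line 1 remove [mjd,dqsx,znwgk] add [hcvpo,nyov,jqsx] -> 11 lines: fhum tyrj hcvpo nyov jqsx rme yvo qebal yoax kszb sztf
Hunk 3: at line 2 remove [hcvpo,nyov] add [zrx] -> 10 lines: fhum tyrj zrx jqsx rme yvo qebal yoax kszb sztf
Hunk 4: at line 4 remove [yvo,qebal,yoax] add [uywz] -> 8 lines: fhum tyrj zrx jqsx rme uywz kszb sztf
Hunk 5: at line 6 remove [kszb] add [ewodb,bue] -> 9 lines: fhum tyrj zrx jqsx rme uywz ewodb bue sztf
Final line count: 9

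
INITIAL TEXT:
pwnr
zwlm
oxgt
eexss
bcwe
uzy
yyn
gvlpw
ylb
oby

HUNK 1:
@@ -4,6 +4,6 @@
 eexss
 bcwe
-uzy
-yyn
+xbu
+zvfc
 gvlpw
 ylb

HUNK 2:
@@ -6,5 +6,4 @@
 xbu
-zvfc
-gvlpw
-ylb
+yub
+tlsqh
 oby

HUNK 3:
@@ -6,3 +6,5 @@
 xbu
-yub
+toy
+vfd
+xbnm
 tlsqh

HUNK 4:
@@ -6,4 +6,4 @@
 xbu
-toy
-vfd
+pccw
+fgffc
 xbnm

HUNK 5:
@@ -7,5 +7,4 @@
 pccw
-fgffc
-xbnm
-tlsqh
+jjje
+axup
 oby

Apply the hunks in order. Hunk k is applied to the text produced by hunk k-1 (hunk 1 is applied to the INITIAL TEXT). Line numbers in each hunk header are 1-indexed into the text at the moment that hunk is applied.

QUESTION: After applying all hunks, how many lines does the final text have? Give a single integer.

Hunk 1: at line 4 remove [uzy,yyn] add [xbu,zvfc] -> 10 lines: pwnr zwlm oxgt eexss bcwe xbu zvfc gvlpw ylb oby
Hunk 2: at line 6 remove [zvfc,gvlpw,ylb] add [yub,tlsqh] -> 9 lines: pwnr zwlm oxgt eexss bcwe xbu yub tlsqh oby
Hunk 3: at line 6 remove [yub] add [toy,vfd,xbnm] -> 11 lines: pwnr zwlm oxgt eexss bcwe xbu toy vfd xbnm tlsqh oby
Hunk 4: at line 6 remove [toy,vfd] add [pccw,fgffc] -> 11 lines: pwnr zwlm oxgt eexss bcwe xbu pccw fgffc xbnm tlsqh oby
Hunk 5: at line 7 remove [fgffc,xbnm,tlsqh] add [jjje,axup] -> 10 lines: pwnr zwlm oxgt eexss bcwe xbu pccw jjje axup oby
Final line count: 10

Answer: 10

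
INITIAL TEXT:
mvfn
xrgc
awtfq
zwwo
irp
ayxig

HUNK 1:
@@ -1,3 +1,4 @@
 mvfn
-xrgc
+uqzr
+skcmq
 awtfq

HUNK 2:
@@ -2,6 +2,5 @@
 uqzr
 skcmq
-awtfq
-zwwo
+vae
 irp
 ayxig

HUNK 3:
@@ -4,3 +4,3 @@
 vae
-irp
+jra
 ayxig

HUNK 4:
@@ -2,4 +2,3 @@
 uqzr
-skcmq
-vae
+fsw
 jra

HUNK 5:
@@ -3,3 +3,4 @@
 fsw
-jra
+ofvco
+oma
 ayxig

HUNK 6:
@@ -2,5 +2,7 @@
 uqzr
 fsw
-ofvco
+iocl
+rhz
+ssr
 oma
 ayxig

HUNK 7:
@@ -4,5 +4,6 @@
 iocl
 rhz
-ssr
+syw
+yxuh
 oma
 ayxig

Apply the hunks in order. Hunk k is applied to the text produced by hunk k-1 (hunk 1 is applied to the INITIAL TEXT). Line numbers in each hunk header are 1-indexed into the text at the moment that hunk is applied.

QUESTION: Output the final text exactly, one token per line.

Hunk 1: at line 1 remove [xrgc] add [uqzr,skcmq] -> 7 lines: mvfn uqzr skcmq awtfq zwwo irp ayxig
Hunk 2: at line 2 remove [awtfq,zwwo] add [vae] -> 6 lines: mvfn uqzr skcmq vae irp ayxig
Hunk 3: at line 4 remove [irp] add [jra] -> 6 lines: mvfn uqzr skcmq vae jra ayxig
Hunk 4: at line 2 remove [skcmq,vae] add [fsw] -> 5 lines: mvfn uqzr fsw jra ayxig
Hunk 5: at line 3 remove [jra] add [ofvco,oma] -> 6 lines: mvfn uqzr fsw ofvco oma ayxig
Hunk 6: at line 2 remove [ofvco] add [iocl,rhz,ssr] -> 8 lines: mvfn uqzr fsw iocl rhz ssr oma ayxig
Hunk 7: at line 4 remove [ssr] add [syw,yxuh] -> 9 lines: mvfn uqzr fsw iocl rhz syw yxuh oma ayxig

Answer: mvfn
uqzr
fsw
iocl
rhz
syw
yxuh
oma
ayxig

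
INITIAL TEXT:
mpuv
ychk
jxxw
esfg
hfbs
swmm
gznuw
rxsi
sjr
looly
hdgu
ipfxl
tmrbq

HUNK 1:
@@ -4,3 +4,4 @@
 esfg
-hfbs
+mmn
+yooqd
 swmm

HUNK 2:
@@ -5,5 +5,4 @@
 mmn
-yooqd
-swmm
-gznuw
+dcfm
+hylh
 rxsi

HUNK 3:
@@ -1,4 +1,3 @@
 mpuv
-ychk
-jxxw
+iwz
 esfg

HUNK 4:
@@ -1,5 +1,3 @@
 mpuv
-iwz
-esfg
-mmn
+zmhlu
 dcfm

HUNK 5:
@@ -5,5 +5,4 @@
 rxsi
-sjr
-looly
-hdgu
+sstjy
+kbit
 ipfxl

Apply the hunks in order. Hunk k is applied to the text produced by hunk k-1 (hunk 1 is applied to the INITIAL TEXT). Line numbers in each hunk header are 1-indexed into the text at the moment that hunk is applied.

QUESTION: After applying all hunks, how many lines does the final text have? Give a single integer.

Hunk 1: at line 4 remove [hfbs] add [mmn,yooqd] -> 14 lines: mpuv ychk jxxw esfg mmn yooqd swmm gznuw rxsi sjr looly hdgu ipfxl tmrbq
Hunk 2: at line 5 remove [yooqd,swmm,gznuw] add [dcfm,hylh] -> 13 lines: mpuv ychk jxxw esfg mmn dcfm hylh rxsi sjr looly hdgu ipfxl tmrbq
Hunk 3: at line 1 remove [ychk,jxxw] add [iwz] -> 12 lines: mpuv iwz esfg mmn dcfm hylh rxsi sjr looly hdgu ipfxl tmrbq
Hunk 4: at line 1 remove [iwz,esfg,mmn] add [zmhlu] -> 10 lines: mpuv zmhlu dcfm hylh rxsi sjr looly hdgu ipfxl tmrbq
Hunk 5: at line 5 remove [sjr,looly,hdgu] add [sstjy,kbit] -> 9 lines: mpuv zmhlu dcfm hylh rxsi sstjy kbit ipfxl tmrbq
Final line count: 9

Answer: 9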